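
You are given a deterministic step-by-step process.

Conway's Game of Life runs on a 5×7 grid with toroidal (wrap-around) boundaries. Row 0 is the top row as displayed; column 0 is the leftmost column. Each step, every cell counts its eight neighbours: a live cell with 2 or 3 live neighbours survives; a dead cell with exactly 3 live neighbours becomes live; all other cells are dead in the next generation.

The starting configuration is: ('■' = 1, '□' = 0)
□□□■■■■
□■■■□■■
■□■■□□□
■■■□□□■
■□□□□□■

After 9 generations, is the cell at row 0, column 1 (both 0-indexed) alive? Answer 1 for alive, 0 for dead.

step 0: □□□■■■■
□■■■□■■
■□■■□□□
■■■□□□■
■□□□□□■
step 1: □■□■□□□
□■□□□□□
□□□□■■□
□□■■□□□
□□■■■□□
step 2: □■□■■□□
□□■□■□□
□□■■■□□
□□■□□■□
□■□□■□□
step 3: □■□□■■□
□■□□□■□
□■■□■■□
□■■□□■□
□■□□■■□
step 4: ■■■□□□■
■■□■□□■
■□□■■■■
■□□□□□■
■■□■□□■
step 5: □□□■□■□
□□□■□□□
□□■■■□□
□□■■□□□
□□□□□■□
step 6: □□□□□□□
□□□□□□□
□□□□■□□
□□■□□□□
□□■■□□□
step 7: □□□□□□□
□□□□□□□
□□□□□□□
□□■□□□□
□□■■□□□
step 8: □□□□□□□
□□□□□□□
□□□□□□□
□□■■□□□
□□■■□□□
step 9: □□□□□□□
□□□□□□□
□□□□□□□
□□■■□□□
□□■■□□□

0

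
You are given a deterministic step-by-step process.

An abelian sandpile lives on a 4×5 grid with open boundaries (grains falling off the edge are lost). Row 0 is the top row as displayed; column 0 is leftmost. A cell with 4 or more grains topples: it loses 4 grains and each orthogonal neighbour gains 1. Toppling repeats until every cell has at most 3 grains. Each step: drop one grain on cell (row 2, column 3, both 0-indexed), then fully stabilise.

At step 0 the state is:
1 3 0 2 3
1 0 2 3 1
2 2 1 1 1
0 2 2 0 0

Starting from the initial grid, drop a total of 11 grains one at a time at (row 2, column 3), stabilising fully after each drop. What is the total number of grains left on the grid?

37

t=0: 1 3 0 2 3
1 0 2 3 1
2 2 1 1 1
0 2 2 0 0
t=1: 1 3 0 2 3
1 0 2 3 1
2 2 1 2 1
0 2 2 0 0
t=2: 1 3 0 2 3
1 0 2 3 1
2 2 1 3 1
0 2 2 0 0
t=3: 1 3 0 3 3
1 0 3 0 2
2 2 2 1 2
0 2 2 1 0
t=4: 1 3 0 3 3
1 0 3 0 2
2 2 2 2 2
0 2 2 1 0
t=5: 1 3 0 3 3
1 0 3 0 2
2 2 2 3 2
0 2 2 1 0
t=6: 1 3 0 3 3
1 0 3 1 2
2 2 3 0 3
0 2 2 2 0
t=7: 1 3 0 3 3
1 0 3 1 2
2 2 3 1 3
0 2 2 2 0
t=8: 1 3 0 3 3
1 0 3 1 2
2 2 3 2 3
0 2 2 2 0
t=9: 1 3 0 3 3
1 0 3 1 2
2 2 3 3 3
0 2 2 2 0
t=10: 1 3 1 3 3
1 1 0 3 3
2 3 1 2 0
0 2 3 3 1
t=11: 1 3 1 3 3
1 1 0 3 3
2 3 1 3 0
0 2 3 3 1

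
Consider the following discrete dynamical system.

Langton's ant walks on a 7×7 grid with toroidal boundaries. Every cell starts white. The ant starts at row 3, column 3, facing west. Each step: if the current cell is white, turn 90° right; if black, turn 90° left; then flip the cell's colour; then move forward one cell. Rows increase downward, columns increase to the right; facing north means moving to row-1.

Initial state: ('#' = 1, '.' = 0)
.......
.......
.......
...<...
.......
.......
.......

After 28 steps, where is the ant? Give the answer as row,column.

k=0  .......
.......
.......
...<...
.......
.......
.......
k=1  .......
.......
...^...
...#...
.......
.......
.......
k=2  .......
.......
...#>..
...#...
.......
.......
.......
k=3  .......
.......
...##..
...#v..
.......
.......
.......
k=4  .......
.......
...##..
...<#..
.......
.......
.......
k=5  .......
.......
...##..
....#..
...v...
.......
.......
k=6  .......
.......
...##..
....#..
..<#...
.......
.......
k=7  .......
.......
...##..
..^.#..
..##...
.......
.......
k=8  .......
.......
...##..
..#>#..
..##...
.......
.......
k=9  .......
.......
...##..
..###..
..#v...
.......
.......
k=10  .......
.......
...##..
..###..
..#.>..
.......
.......
k=11  .......
.......
...##..
..###..
..#.#..
....v..
.......
k=12  .......
.......
...##..
..###..
..#.#..
...<#..
.......
k=13  .......
.......
...##..
..###..
..#^#..
...##..
.......
k=14  .......
.......
...##..
..###..
..##>..
...##..
.......
k=15  .......
.......
...##..
..##^..
..##...
...##..
.......
k=16  .......
.......
...##..
..#<...
..##...
...##..
.......
k=17  .......
.......
...##..
..#....
..#v...
...##..
.......
k=18  .......
.......
...##..
..#....
..#.>..
...##..
.......
k=19  .......
.......
...##..
..#....
..#.#..
...#v..
.......
k=20  .......
.......
...##..
..#....
..#.#..
...#.>.
.......
k=21  .......
.......
...##..
..#....
..#.#..
...#.#.
.....v.
k=22  .......
.......
...##..
..#....
..#.#..
...#.#.
....<#.
k=23  .......
.......
...##..
..#....
..#.#..
...#^#.
....##.
k=24  .......
.......
...##..
..#....
..#.#..
...##>.
....##.
k=25  .......
.......
...##..
..#....
..#.#^.
...##..
....##.
k=26  .......
.......
...##..
..#....
..#.##>
...##..
....##.
k=27  .......
.......
...##..
..#....
..#.###
...##.v
....##.
k=28  .......
.......
...##..
..#....
..#.###
...##<#
....##.

5,5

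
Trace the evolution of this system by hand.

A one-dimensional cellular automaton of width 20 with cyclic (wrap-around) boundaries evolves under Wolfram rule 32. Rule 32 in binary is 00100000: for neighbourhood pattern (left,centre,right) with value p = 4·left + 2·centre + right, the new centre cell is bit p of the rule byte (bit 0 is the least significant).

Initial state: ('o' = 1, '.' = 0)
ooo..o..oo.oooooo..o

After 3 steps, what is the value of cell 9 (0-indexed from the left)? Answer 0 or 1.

gen 0: ooo..o..oo.oooooo..o
gen 1: ..........o.........
gen 2: ....................
gen 3: ....................

0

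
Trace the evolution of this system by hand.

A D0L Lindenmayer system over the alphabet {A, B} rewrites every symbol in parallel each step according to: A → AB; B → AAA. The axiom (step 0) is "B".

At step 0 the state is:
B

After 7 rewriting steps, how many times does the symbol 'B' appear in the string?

120

k=0  B
k=1  AAA
k=2  ABABAB
k=3  ABAAAABAAAABAAA
k=4  ABAAAABABABABAAAABABABABAAAABABAB
k=5  ABAAAABABABABAAAABAAAABAAAABAAAABABABABAAAABAAAABAAAABAAAABABABABAAAABAAAABAAA
k=6  ABAAAABABABABAAAABAAAABAAAABAAAABABABABAAAABABABABAAAABABA…BAAAABABABABAAAABAAAABAAAABAAAABABABABAAAABABABABAAAABABAB  (len 177)
k=7  ABAAAABABABABAAAABAAAABAAAABAAAABABABABAAAABABABABAAAABABA…AABAAAABAAAABABABABAAAABAAAABAAAABAAAABABABABAAAABAAAABAAA  (len 411)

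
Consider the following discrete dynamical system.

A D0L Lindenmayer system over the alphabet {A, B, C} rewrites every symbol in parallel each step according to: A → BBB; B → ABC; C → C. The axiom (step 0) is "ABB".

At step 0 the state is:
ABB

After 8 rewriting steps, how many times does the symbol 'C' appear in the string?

1279

t=0: ABB
t=1: BBBABCABC
t=2: ABCABCABCBBBABCCBBBABCC
t=3: BBBABCCBBBABCCBBBABCCABCABCABCBBBABCCCABCABCABCBBBABCCC
t=4: ABCABCABCBBBABCCCABCABCABCBBBABCCCABCABCABCBBBABCCCBBBABCC…CABCABCABCBBBABCCCCBBBABCCBBBABCCBBBABCCABCABCABCBBBABCCCC  (len 129)
t=5: BBBABCCBBBABCCBBBABCCABCABCABCBBBABCCCCBBBABCCBBBABCCBBBAB…CABCABCABCBBBABCCCBBBABCCBBBABCCBBBABCCABCABCABCBBBABCCCCC  (len 299)
t=6: ABCABCABCBBBABCCCABCABCABCBBBABCCCABCABCABCBBBABCCCBBBABCC…ABCABCABCBBBABCCCBBBABCCBBBABCCBBBABCCABCABCABCBBBABCCCCCC  (len 691)
t=7: BBBABCCBBBABCCBBBABCCABCABCABCBBBABCCCCBBBABCCBBBABCCBBBAB…BCABCABCBBBABCCCBBBABCCBBBABCCBBBABCCABCABCABCBBBABCCCCCCC  (len 1593)
t=8: ABCABCABCBBBABCCCABCABCABCBBBABCCCABCABCABCBBBABCCCBBBABCC…CABCABCBBBABCCCBBBABCCBBBABCCBBBABCCABCABCABCBBBABCCCCCCCC  (len 3671)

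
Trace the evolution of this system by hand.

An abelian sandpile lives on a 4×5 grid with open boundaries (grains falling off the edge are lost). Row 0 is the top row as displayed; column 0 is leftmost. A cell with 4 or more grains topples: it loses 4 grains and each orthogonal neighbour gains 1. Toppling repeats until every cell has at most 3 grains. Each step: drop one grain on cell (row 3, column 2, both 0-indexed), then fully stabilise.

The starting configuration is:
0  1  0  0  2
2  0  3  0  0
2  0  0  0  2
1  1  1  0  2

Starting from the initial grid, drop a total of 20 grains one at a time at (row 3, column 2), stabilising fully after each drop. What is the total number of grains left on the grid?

29

0) 0  1  0  0  2
2  0  3  0  0
2  0  0  0  2
1  1  1  0  2
1) 0  1  0  0  2
2  0  3  0  0
2  0  0  0  2
1  1  2  0  2
2) 0  1  0  0  2
2  0  3  0  0
2  0  0  0  2
1  1  3  0  2
3) 0  1  0  0  2
2  0  3  0  0
2  0  1  0  2
1  2  0  1  2
4) 0  1  0  0  2
2  0  3  0  0
2  0  1  0  2
1  2  1  1  2
5) 0  1  0  0  2
2  0  3  0  0
2  0  1  0  2
1  2  2  1  2
6) 0  1  0  0  2
2  0  3  0  0
2  0  1  0  2
1  2  3  1  2
7) 0  1  0  0  2
2  0  3  0  0
2  0  2  0  2
1  3  0  2  2
8) 0  1  0  0  2
2  0  3  0  0
2  0  2  0  2
1  3  1  2  2
9) 0  1  0  0  2
2  0  3  0  0
2  0  2  0  2
1  3  2  2  2
10) 0  1  0  0  2
2  0  3  0  0
2  0  2  0  2
1  3  3  2  2
11) 0  1  0  0  2
2  0  3  0  0
2  1  3  0  2
2  0  1  3  2
12) 0  1  0  0  2
2  0  3  0  0
2  1  3  0  2
2  0  2  3  2
13) 0  1  0  0  2
2  0  3  0  0
2  1  3  0  2
2  0  3  3  2
14) 0  1  1  0  2
2  1  0  1  0
2  2  1  2  2
2  1  2  0  3
15) 0  1  1  0  2
2  1  0  1  0
2  2  1  2  2
2  1  3  0  3
16) 0  1  1  0  2
2  1  0  1  0
2  2  2  2  2
2  2  0  1  3
17) 0  1  1  0  2
2  1  0  1  0
2  2  2  2  2
2  2  1  1  3
18) 0  1  1  0  2
2  1  0  1  0
2  2  2  2  2
2  2  2  1  3
19) 0  1  1  0  2
2  1  0  1  0
2  2  2  2  2
2  2  3  1  3
20) 0  1  1  0  2
2  1  0  1  0
2  2  3  2  2
2  3  0  2  3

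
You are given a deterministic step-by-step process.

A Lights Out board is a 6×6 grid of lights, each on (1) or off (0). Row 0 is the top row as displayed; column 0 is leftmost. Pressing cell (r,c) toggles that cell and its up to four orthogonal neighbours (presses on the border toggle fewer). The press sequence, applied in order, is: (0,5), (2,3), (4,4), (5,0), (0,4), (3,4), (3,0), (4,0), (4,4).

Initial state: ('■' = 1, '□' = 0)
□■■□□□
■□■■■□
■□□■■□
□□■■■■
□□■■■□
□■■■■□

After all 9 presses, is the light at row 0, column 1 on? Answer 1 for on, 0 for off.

gen 0: □■■□□□
■□■■■□
■□□■■□
□□■■■■
□□■■■□
□■■■■□
gen 1: □■■□■■
■□■■■■
■□□■■□
□□■■■■
□□■■■□
□■■■■□
gen 2: □■■□■■
■□■□■■
■□■□□□
□□■□■■
□□■■■□
□■■■■□
gen 3: □■■□■■
■□■□■■
■□■□□□
□□■□□■
□□■□□■
□■■■□□
gen 4: □■■□■■
■□■□■■
■□■□□□
□□■□□■
■□■□□■
■□■■□□
gen 5: □■■■□□
■□■□□■
■□■□□□
□□■□□■
■□■□□■
■□■■□□
gen 6: □■■■□□
■□■□□■
■□■□■□
□□■■■□
■□■□■■
■□■■□□
gen 7: □■■■□□
■□■□□■
□□■□■□
■■■■■□
□□■□■■
■□■■□□
gen 8: □■■■□□
■□■□□■
□□■□■□
□■■■■□
■■■□■■
□□■■□□
gen 9: □■■■□□
■□■□□■
□□■□■□
□■■■□□
■■■■□□
□□■■■□

1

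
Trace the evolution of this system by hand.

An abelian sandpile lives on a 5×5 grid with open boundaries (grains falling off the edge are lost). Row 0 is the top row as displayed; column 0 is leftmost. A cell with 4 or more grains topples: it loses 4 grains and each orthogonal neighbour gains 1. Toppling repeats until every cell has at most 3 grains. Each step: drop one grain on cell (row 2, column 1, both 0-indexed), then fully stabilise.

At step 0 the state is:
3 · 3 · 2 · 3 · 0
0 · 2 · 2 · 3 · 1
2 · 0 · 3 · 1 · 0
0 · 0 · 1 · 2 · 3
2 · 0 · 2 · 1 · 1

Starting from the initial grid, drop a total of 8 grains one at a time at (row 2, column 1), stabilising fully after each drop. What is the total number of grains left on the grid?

step 0: 3 · 3 · 2 · 3 · 0
0 · 2 · 2 · 3 · 1
2 · 0 · 3 · 1 · 0
0 · 0 · 1 · 2 · 3
2 · 0 · 2 · 1 · 1
step 1: 3 · 3 · 2 · 3 · 0
0 · 2 · 2 · 3 · 1
2 · 1 · 3 · 1 · 0
0 · 0 · 1 · 2 · 3
2 · 0 · 2 · 1 · 1
step 2: 3 · 3 · 2 · 3 · 0
0 · 2 · 2 · 3 · 1
2 · 2 · 3 · 1 · 0
0 · 0 · 1 · 2 · 3
2 · 0 · 2 · 1 · 1
step 3: 3 · 3 · 2 · 3 · 0
0 · 2 · 2 · 3 · 1
2 · 3 · 3 · 1 · 0
0 · 0 · 1 · 2 · 3
2 · 0 · 2 · 1 · 1
step 4: 3 · 3 · 2 · 3 · 0
0 · 3 · 3 · 3 · 1
3 · 1 · 0 · 2 · 0
0 · 1 · 2 · 2 · 3
2 · 0 · 2 · 1 · 1
step 5: 3 · 3 · 2 · 3 · 0
0 · 3 · 3 · 3 · 1
3 · 2 · 0 · 2 · 0
0 · 1 · 2 · 2 · 3
2 · 0 · 2 · 1 · 1
step 6: 3 · 3 · 2 · 3 · 0
0 · 3 · 3 · 3 · 1
3 · 3 · 0 · 2 · 0
0 · 1 · 2 · 2 · 3
2 · 0 · 2 · 1 · 1
step 7: 0 · 2 · 1 · 1 · 1
3 · 2 · 2 · 1 · 2
0 · 2 · 2 · 3 · 0
1 · 2 · 2 · 2 · 3
2 · 0 · 2 · 1 · 1
step 8: 0 · 2 · 1 · 1 · 1
3 · 2 · 2 · 1 · 2
0 · 3 · 2 · 3 · 0
1 · 2 · 2 · 2 · 3
2 · 0 · 2 · 1 · 1

39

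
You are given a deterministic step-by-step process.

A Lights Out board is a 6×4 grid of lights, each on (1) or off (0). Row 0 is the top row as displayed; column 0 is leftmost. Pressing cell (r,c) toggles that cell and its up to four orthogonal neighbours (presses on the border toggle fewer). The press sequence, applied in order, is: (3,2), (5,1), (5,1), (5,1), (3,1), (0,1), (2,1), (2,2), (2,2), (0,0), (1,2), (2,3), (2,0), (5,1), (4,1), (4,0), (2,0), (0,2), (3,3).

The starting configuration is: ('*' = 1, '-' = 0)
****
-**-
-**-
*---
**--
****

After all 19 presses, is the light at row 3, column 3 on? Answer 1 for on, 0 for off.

t=0: ****
-**-
-**-
*---
**--
****
t=1: ****
-**-
-*--
****
***-
****
t=2: ****
-**-
-*--
****
*-*-
---*
t=3: ****
-**-
-*--
****
***-
****
t=4: ****
-**-
-*--
****
*-*-
---*
t=5: ****
-**-
----
---*
***-
---*
t=6: ---*
--*-
----
---*
***-
---*
t=7: ---*
-**-
***-
-*-*
***-
---*
t=8: ---*
-*--
*--*
-***
***-
---*
t=9: ---*
-**-
***-
-*-*
***-
---*
t=10: **-*
***-
***-
-*-*
***-
---*
t=11: ****
*--*
**--
-*-*
***-
---*
t=12: ****
*---
****
-*--
***-
---*
t=13: ****
----
--**
**--
***-
---*
t=14: ****
----
--**
**--
*-*-
****
t=15: ****
----
--**
*---
-*--
*-**
t=16: ****
----
--**
----
*---
--**
t=17: ****
*---
****
*---
*---
--**
t=18: *---
*-*-
****
*---
*---
--**
t=19: *---
*-*-
***-
*-**
*--*
--**

1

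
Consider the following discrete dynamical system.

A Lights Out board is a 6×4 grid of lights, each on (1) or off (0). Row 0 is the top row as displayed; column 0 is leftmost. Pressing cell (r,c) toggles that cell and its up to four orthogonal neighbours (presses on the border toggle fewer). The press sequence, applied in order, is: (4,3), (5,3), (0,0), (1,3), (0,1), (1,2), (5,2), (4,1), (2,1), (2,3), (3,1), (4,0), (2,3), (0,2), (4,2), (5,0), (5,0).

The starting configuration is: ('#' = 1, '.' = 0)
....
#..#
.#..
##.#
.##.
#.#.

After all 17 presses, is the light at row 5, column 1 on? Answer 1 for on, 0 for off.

gen 0: ....
#..#
.#..
##.#
.##.
#.#.
gen 1: ....
#..#
.#..
##..
.#.#
#.##
gen 2: ....
#..#
.#..
##..
.#..
#...
gen 3: ##..
...#
.#..
##..
.#..
#...
gen 4: ##.#
..#.
.#.#
##..
.#..
#...
gen 5: ..##
.##.
.#.#
##..
.#..
#...
gen 6: ...#
...#
.###
##..
.#..
#...
gen 7: ...#
...#
.###
##..
.##.
####
gen 8: ...#
...#
.###
#...
#...
#.##
gen 9: ...#
.#.#
#..#
##..
#...
#.##
gen 10: ...#
.#..
#.#.
##.#
#...
#.##
gen 11: ...#
.#..
###.
..##
##..
#.##
gen 12: ...#
.#..
###.
#.##
....
..##
gen 13: ...#
.#.#
##.#
#.#.
....
..##
gen 14: .##.
.###
##.#
#.#.
....
..##
gen 15: .##.
.###
##.#
#...
.###
...#
gen 16: .##.
.###
##.#
#...
####
##.#
gen 17: .##.
.###
##.#
#...
.###
...#

0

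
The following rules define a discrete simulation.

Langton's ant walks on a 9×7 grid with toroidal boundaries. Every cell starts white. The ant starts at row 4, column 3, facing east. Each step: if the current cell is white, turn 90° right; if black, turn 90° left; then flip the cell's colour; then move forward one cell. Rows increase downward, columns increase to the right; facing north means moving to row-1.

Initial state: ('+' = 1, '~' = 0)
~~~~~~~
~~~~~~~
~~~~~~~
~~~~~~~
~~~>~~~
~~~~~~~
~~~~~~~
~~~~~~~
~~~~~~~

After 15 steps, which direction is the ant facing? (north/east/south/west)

south

0) ~~~~~~~
~~~~~~~
~~~~~~~
~~~~~~~
~~~>~~~
~~~~~~~
~~~~~~~
~~~~~~~
~~~~~~~
1) ~~~~~~~
~~~~~~~
~~~~~~~
~~~~~~~
~~~+~~~
~~~v~~~
~~~~~~~
~~~~~~~
~~~~~~~
2) ~~~~~~~
~~~~~~~
~~~~~~~
~~~~~~~
~~~+~~~
~~<+~~~
~~~~~~~
~~~~~~~
~~~~~~~
3) ~~~~~~~
~~~~~~~
~~~~~~~
~~~~~~~
~~^+~~~
~~++~~~
~~~~~~~
~~~~~~~
~~~~~~~
4) ~~~~~~~
~~~~~~~
~~~~~~~
~~~~~~~
~~+>~~~
~~++~~~
~~~~~~~
~~~~~~~
~~~~~~~
5) ~~~~~~~
~~~~~~~
~~~~~~~
~~~^~~~
~~+~~~~
~~++~~~
~~~~~~~
~~~~~~~
~~~~~~~
6) ~~~~~~~
~~~~~~~
~~~~~~~
~~~+>~~
~~+~~~~
~~++~~~
~~~~~~~
~~~~~~~
~~~~~~~
7) ~~~~~~~
~~~~~~~
~~~~~~~
~~~++~~
~~+~v~~
~~++~~~
~~~~~~~
~~~~~~~
~~~~~~~
8) ~~~~~~~
~~~~~~~
~~~~~~~
~~~++~~
~~+<+~~
~~++~~~
~~~~~~~
~~~~~~~
~~~~~~~
9) ~~~~~~~
~~~~~~~
~~~~~~~
~~~^+~~
~~+++~~
~~++~~~
~~~~~~~
~~~~~~~
~~~~~~~
10) ~~~~~~~
~~~~~~~
~~~~~~~
~~<~+~~
~~+++~~
~~++~~~
~~~~~~~
~~~~~~~
~~~~~~~
11) ~~~~~~~
~~~~~~~
~~^~~~~
~~+~+~~
~~+++~~
~~++~~~
~~~~~~~
~~~~~~~
~~~~~~~
12) ~~~~~~~
~~~~~~~
~~+>~~~
~~+~+~~
~~+++~~
~~++~~~
~~~~~~~
~~~~~~~
~~~~~~~
13) ~~~~~~~
~~~~~~~
~~++~~~
~~+v+~~
~~+++~~
~~++~~~
~~~~~~~
~~~~~~~
~~~~~~~
14) ~~~~~~~
~~~~~~~
~~++~~~
~~<++~~
~~+++~~
~~++~~~
~~~~~~~
~~~~~~~
~~~~~~~
15) ~~~~~~~
~~~~~~~
~~++~~~
~~~++~~
~~v++~~
~~++~~~
~~~~~~~
~~~~~~~
~~~~~~~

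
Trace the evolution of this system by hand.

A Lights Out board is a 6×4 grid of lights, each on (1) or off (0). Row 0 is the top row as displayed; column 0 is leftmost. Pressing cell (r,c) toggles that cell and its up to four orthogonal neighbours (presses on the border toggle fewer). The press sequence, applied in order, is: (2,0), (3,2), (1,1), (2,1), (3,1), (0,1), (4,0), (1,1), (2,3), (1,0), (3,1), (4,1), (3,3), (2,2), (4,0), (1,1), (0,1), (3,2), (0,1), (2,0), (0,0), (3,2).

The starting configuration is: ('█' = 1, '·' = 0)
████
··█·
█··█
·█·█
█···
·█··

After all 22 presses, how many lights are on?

t=0: ████
··█·
█··█
·█·█
█···
·█··
t=1: ████
█·█·
·█·█
██·█
█···
·█··
t=2: ████
█·█·
·███
█·█·
█·█·
·█··
t=3: █·██
·█··
··██
█·█·
█·█·
·█··
t=4: █·██
····
██·█
███·
█·█·
·█··
t=5: █·██
····
█··█
····
███·
·█··
t=6: ·█·█
·█··
█··█
····
███·
·█··
t=7: ·█·█
·█··
█··█
█···
··█·
██··
t=8: ···█
█·█·
██·█
█···
··█·
██··
t=9: ···█
█·██
███·
█··█
··█·
██··
t=10: █··█
·███
·██·
█··█
··█·
██··
t=11: █··█
·███
··█·
·███
·██·
██··
t=12: █··█
·███
··█·
··██
█···
█···
t=13: █··█
·███
··██
····
█··█
█···
t=14: █··█
·█·█
·█··
··█·
█··█
█···
t=15: █··█
·█·█
·█··
█·█·
·█·█
····
t=16: ██·█
█·██
····
█·█·
·█·█
····
t=17: ··██
████
····
█·█·
·█·█
····
t=18: ··██
████
··█·
██·█
·███
····
t=19: ██·█
█·██
··█·
██·█
·███
····
t=20: ██·█
··██
███·
·█·█
·███
····
t=21: ···█
█·██
███·
·█·█
·███
····
t=22: ···█
█·██
██··
··█·
·█·█
····

9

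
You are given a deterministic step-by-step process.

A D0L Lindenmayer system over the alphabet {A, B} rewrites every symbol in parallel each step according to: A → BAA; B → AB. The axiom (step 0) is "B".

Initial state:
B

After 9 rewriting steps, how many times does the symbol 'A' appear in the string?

[0] B
[1] AB
[2] BAAAB
[3] ABBAABAABAAAB
[4] BAAABABBAABAAABBAABAAABBAABAABAAAB
[5] ABBAABAABAAABBAAABABBAABAAABBAABAABAAABABBAABAAABBAABAABAAABABBAABAAABBAABAAABBAABAABAAAB
[6] BAAABABBAABAAABBAABAAABBAABAABAAABABBAABAABAAABBAAABABBAAB…BAABAAABABBAABAAABBAABAABAAABABBAABAAABBAABAAABBAABAABAAAB  (len 233)
[7] ABBAABAABAAABBAAABABBAABAAABBAABAABAAABABBAABAAABBAABAABAA…BAABAAABABBAABAAABBAABAABAAABABBAABAAABBAABAAABBAABAABAAAB  (len 610)
[8] BAAABABBAABAAABBAABAAABBAABAABAAABABBAABAABAAABBAAABABBAAB…BAABAAABABBAABAAABBAABAABAAABABBAABAAABBAABAAABBAABAABAAAB  (len 1597)
[9] ABBAABAABAAABBAAABABBAABAAABBAABAABAAABABBAABAAABBAABAABAA…BAABAAABABBAABAAABBAABAABAAABABBAABAAABBAABAAABBAABAABAAAB  (len 4181)

2584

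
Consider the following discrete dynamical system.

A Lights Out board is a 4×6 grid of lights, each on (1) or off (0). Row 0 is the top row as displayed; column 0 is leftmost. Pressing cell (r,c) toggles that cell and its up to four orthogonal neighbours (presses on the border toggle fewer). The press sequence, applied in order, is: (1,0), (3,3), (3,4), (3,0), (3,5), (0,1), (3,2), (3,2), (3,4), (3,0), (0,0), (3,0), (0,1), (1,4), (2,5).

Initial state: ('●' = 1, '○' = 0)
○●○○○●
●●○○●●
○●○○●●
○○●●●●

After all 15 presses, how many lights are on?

13

t=0: ○●○○○●
●●○○●●
○●○○●●
○○●●●●
t=1: ●●○○○●
○○○○●●
●●○○●●
○○●●●●
t=2: ●●○○○●
○○○○●●
●●○●●●
○○○○○●
t=3: ●●○○○●
○○○○●●
●●○●○●
○○○●●○
t=4: ●●○○○●
○○○○●●
○●○●○●
●●○●●○
t=5: ●●○○○●
○○○○●●
○●○●○○
●●○●○●
t=6: ○○●○○●
○●○○●●
○●○●○○
●●○●○●
t=7: ○○●○○●
○●○○●●
○●●●○○
●○●○○●
t=8: ○○●○○●
○●○○●●
○●○●○○
●●○●○●
t=9: ○○●○○●
○●○○●●
○●○●●○
●●○○●○
t=10: ○○●○○●
○●○○●●
●●○●●○
○○○○●○
t=11: ●●●○○●
●●○○●●
●●○●●○
○○○○●○
t=12: ●●●○○●
●●○○●●
○●○●●○
●●○○●○
t=13: ○○○○○●
●○○○●●
○●○●●○
●●○○●○
t=14: ○○○○●●
●○○●○○
○●○●○○
●●○○●○
t=15: ○○○○●●
●○○●○●
○●○●●●
●●○○●●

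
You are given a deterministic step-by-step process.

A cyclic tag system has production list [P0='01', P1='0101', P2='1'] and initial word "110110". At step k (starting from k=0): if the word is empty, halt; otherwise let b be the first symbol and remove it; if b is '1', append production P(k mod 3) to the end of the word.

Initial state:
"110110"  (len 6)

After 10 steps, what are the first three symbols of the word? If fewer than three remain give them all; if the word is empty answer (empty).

010

t=0: "110110"  (len 6)
t=1: "1011001"  (len 7)
t=2: "0110010101"  (len 10)
t=3: "110010101"  (len 9)
t=4: "1001010101"  (len 10)
t=5: "0010101010101"  (len 13)
t=6: "010101010101"  (len 12)
t=7: "10101010101"  (len 11)
t=8: "01010101010101"  (len 14)
t=9: "1010101010101"  (len 13)
t=10: "01010101010101"  (len 14)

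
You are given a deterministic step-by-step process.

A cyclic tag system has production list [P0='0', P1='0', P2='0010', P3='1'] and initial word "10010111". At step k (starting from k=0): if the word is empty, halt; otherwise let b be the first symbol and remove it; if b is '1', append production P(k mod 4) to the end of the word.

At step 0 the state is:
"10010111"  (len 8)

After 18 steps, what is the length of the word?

1

0) "10010111"  (len 8)
1) "00101110"  (len 8)
2) "0101110"  (len 7)
3) "101110"  (len 6)
4) "011101"  (len 6)
5) "11101"  (len 5)
6) "11010"  (len 5)
7) "10100010"  (len 8)
8) "01000101"  (len 8)
9) "1000101"  (len 7)
10) "0001010"  (len 7)
11) "001010"  (len 6)
12) "01010"  (len 5)
13) "1010"  (len 4)
14) "0100"  (len 4)
15) "100"  (len 3)
16) "001"  (len 3)
17) "01"  (len 2)
18) "1"  (len 1)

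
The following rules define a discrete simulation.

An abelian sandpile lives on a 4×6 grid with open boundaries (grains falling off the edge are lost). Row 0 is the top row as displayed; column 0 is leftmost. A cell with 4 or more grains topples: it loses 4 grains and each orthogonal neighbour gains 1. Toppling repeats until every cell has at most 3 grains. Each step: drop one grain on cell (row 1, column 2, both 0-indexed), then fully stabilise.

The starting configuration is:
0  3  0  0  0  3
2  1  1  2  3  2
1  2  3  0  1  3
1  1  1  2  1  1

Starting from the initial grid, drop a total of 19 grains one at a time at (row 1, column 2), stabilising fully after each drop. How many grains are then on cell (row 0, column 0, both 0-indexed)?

[0] 0  3  0  0  0  3
2  1  1  2  3  2
1  2  3  0  1  3
1  1  1  2  1  1
[1] 0  3  0  0  0  3
2  1  2  2  3  2
1  2  3  0  1  3
1  1  1  2  1  1
[2] 0  3  0  0  0  3
2  1  3  2  3  2
1  2  3  0  1  3
1  1  1  2  1  1
[3] 0  3  1  0  0  3
2  2  1  3  3  2
1  3  0  1  1  3
1  1  2  2  1  1
[4] 0  3  1  0  0  3
2  2  2  3  3  2
1  3  0  1  1  3
1  1  2  2  1  1
[5] 0  3  1  0  0  3
2  2  3  3  3  2
1  3  0  1  1  3
1  1  2  2  1  1
[6] 0  3  2  1  1  3
2  3  1  1  0  3
1  3  1  2  2  3
1  1  2  2  1  1
[7] 0  3  2  1  1  3
2  3  2  1  0  3
1  3  1  2  2  3
1  1  2  2  1  1
[8] 0  3  2  1  1  3
2  3  3  1  0  3
1  3  1  2  2  3
1  1  2  2  1  1
[9] 1  1  0  2  1  3
3  2  2  2  0  3
2  0  3  2  2  3
1  2  2  2  1  1
[10] 1  1  0  2  1  3
3  2  3  2  0  3
2  0  3  2  2  3
1  2  2  2  1  1
[11] 1  1  1  2  1  3
3  3  1  3  0  3
2  1  0  3  2  3
1  2  3  2  1  1
[12] 1  1  1  2  1  3
3  3  2  3  0  3
2  1  0  3  2  3
1  2  3  2  1  1
[13] 1  1  1  2  1  3
3  3  3  3  0  3
2  1  0  3  2  3
1  2  3  2  1  1
[14] 2  2  2  3  1  3
0  1  2  1  1  3
3  2  2  0  3  3
1  2  3  3  1  1
[15] 2  2  2  3  1  3
0  1  3  1  1  3
3  2  2  0  3  3
1  2  3  3  1  1
[16] 2  2  3  3  1  3
0  2  0  2  1  3
3  2  3  0  3  3
1  2  3  3  1  1
[17] 2  2  3  3  1  3
0  2  1  2  1  3
3  2  3  0  3  3
1  2  3  3  1  1
[18] 2  2  3  3  1  3
0  2  2  2  1  3
3  2  3  0  3  3
1  2  3  3  1  1
[19] 2  2  3  3  1  3
0  2  3  2  1  3
3  2  3  0  3  3
1  2  3  3  1  1

2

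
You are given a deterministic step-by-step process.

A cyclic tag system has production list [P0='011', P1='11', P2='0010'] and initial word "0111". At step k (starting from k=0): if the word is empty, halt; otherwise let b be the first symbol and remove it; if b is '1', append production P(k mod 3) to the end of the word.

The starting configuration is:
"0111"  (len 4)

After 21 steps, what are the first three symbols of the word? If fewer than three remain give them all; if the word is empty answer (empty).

k=0  "0111"  (len 4)
k=1  "111"  (len 3)
k=2  "1111"  (len 4)
k=3  "1110010"  (len 7)
k=4  "110010011"  (len 9)
k=5  "1001001111"  (len 10)
k=6  "0010011110010"  (len 13)
k=7  "010011110010"  (len 12)
k=8  "10011110010"  (len 11)
k=9  "00111100100010"  (len 14)
k=10  "0111100100010"  (len 13)
k=11  "111100100010"  (len 12)
k=12  "111001000100010"  (len 15)
k=13  "11001000100010011"  (len 17)
k=14  "100100010001001111"  (len 18)
k=15  "001000100010011110010"  (len 21)
k=16  "01000100010011110010"  (len 20)
k=17  "1000100010011110010"  (len 19)
k=18  "0001000100111100100010"  (len 22)
k=19  "001000100111100100010"  (len 21)
k=20  "01000100111100100010"  (len 20)
k=21  "1000100111100100010"  (len 19)

100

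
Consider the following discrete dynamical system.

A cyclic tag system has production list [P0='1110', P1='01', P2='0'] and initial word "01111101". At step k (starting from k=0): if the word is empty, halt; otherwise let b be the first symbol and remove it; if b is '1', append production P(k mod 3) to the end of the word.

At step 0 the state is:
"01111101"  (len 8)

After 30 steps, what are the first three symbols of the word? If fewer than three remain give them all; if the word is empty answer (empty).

101

t=0: "01111101"  (len 8)
t=1: "1111101"  (len 7)
t=2: "11110101"  (len 8)
t=3: "11101010"  (len 8)
t=4: "11010101110"  (len 11)
t=5: "101010111001"  (len 12)
t=6: "010101110010"  (len 12)
t=7: "10101110010"  (len 11)
t=8: "010111001001"  (len 12)
t=9: "10111001001"  (len 11)
t=10: "01110010011110"  (len 14)
t=11: "1110010011110"  (len 13)
t=12: "1100100111100"  (len 13)
t=13: "1001001111001110"  (len 16)
t=14: "00100111100111001"  (len 17)
t=15: "0100111100111001"  (len 16)
t=16: "100111100111001"  (len 15)
t=17: "0011110011100101"  (len 16)
t=18: "011110011100101"  (len 15)
t=19: "11110011100101"  (len 14)
t=20: "111001110010101"  (len 15)
t=21: "110011100101010"  (len 15)
t=22: "100111001010101110"  (len 18)
t=23: "0011100101010111001"  (len 19)
t=24: "011100101010111001"  (len 18)
t=25: "11100101010111001"  (len 17)
t=26: "110010101011100101"  (len 18)
t=27: "100101010111001010"  (len 18)
t=28: "001010101110010101110"  (len 21)
t=29: "01010101110010101110"  (len 20)
t=30: "1010101110010101110"  (len 19)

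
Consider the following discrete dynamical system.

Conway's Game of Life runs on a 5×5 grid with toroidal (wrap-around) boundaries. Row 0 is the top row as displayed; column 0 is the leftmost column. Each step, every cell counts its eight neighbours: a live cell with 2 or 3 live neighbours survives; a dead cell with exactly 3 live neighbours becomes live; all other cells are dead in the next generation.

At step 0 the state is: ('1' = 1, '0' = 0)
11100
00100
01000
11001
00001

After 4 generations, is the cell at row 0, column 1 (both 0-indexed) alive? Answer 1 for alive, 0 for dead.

0

t=0: 11100
00100
01000
11001
00001
t=1: 11110
10100
01100
01001
00111
t=2: 10000
10001
00110
01001
00000
t=3: 10001
11011
01110
00110
10000
t=4: 00010
00000
00000
00011
11010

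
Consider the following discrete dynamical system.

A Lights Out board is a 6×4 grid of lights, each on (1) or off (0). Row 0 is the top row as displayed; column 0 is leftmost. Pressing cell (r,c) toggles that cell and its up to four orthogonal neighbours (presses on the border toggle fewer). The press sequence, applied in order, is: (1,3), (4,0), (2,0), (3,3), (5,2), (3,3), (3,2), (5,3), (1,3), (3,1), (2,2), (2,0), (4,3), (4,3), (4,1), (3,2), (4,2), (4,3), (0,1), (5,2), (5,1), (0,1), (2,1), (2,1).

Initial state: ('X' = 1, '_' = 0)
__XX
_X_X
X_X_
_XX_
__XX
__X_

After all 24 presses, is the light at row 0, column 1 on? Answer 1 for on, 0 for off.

step 0: __XX
_X_X
X_X_
_XX_
__XX
__X_
step 1: __X_
_XX_
X_XX
_XX_
__XX
__X_
step 2: __X_
_XX_
X_XX
XXX_
XXXX
X_X_
step 3: __X_
XXX_
_XXX
_XX_
XXXX
X_X_
step 4: __X_
XXX_
_XX_
_X_X
XXX_
X_X_
step 5: __X_
XXX_
_XX_
_X_X
XX__
XX_X
step 6: __X_
XXX_
_XXX
_XX_
XX_X
XX_X
step 7: __X_
XXX_
_X_X
___X
XXXX
XX_X
step 8: __X_
XXX_
_X_X
___X
XXX_
XXX_
step 9: __XX
XX_X
_X__
___X
XXX_
XXX_
step 10: __XX
XX_X
____
XXXX
X_X_
XXX_
step 11: __XX
XXXX
_XXX
XX_X
X_X_
XXX_
step 12: __XX
_XXX
X_XX
_X_X
X_X_
XXX_
step 13: __XX
_XXX
X_XX
_X__
X__X
XXXX
step 14: __XX
_XXX
X_XX
_X_X
X_X_
XXX_
step 15: __XX
_XXX
X_XX
___X
_X__
X_X_
step 16: __XX
_XXX
X__X
_XX_
_XX_
X_X_
step 17: __XX
_XXX
X__X
_X__
___X
X___
step 18: __XX
_XXX
X__X
_X_X
__X_
X__X
step 19: XX_X
__XX
X__X
_X_X
__X_
X__X
step 20: XX_X
__XX
X__X
_X_X
____
XXX_
step 21: XX_X
__XX
X__X
_X_X
_X__
____
step 22: __XX
_XXX
X__X
_X_X
_X__
____
step 23: __XX
__XX
_XXX
___X
_X__
____
step 24: __XX
_XXX
X__X
_X_X
_X__
____

0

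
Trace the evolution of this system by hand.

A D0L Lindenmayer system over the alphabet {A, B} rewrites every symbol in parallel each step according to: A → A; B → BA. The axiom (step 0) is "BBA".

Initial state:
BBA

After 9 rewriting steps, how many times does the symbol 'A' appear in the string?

k=0  BBA
k=1  BABAA
k=2  BAABAAA
k=3  BAAABAAAA
k=4  BAAAABAAAAA
k=5  BAAAAABAAAAAA
k=6  BAAAAAABAAAAAAA
k=7  BAAAAAAABAAAAAAAA
k=8  BAAAAAAAABAAAAAAAAA
k=9  BAAAAAAAAABAAAAAAAAAA

19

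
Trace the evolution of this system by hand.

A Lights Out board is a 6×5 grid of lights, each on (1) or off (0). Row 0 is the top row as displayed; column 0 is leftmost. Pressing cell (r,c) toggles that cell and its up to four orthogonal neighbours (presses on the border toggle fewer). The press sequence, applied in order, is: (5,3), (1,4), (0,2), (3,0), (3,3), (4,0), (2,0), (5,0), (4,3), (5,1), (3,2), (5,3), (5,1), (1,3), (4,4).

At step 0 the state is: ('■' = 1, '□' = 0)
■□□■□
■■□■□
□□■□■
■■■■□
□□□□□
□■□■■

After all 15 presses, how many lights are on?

13

t=0: ■□□■□
■■□■□
□□■□■
■■■■□
□□□□□
□■□■■
t=1: ■□□■□
■■□■□
□□■□■
■■■■□
□□□■□
□■■□□
t=2: ■□□■■
■■□□■
□□■□□
■■■■□
□□□■□
□■■□□
t=3: ■■■□■
■■■□■
□□■□□
■■■■□
□□□■□
□■■□□
t=4: ■■■□■
■■■□■
■□■□□
□□■■□
■□□■□
□■■□□
t=5: ■■■□■
■■■□■
■□■■□
□□□□■
■□□□□
□■■□□
t=6: ■■■□■
■■■□■
■□■■□
■□□□■
□■□□□
■■■□□
t=7: ■■■□■
□■■□■
□■■■□
□□□□■
□■□□□
■■■□□
t=8: ■■■□■
□■■□■
□■■■□
□□□□■
■■□□□
□□■□□
t=9: ■■■□■
□■■□■
□■■■□
□□□■■
■■■■■
□□■■□
t=10: ■■■□■
□■■□■
□■■■□
□□□■■
■□■■■
■■□■□
t=11: ■■■□■
□■■□■
□■□■□
□■■□■
■□□■■
■■□■□
t=12: ■■■□■
□■■□■
□■□■□
□■■□■
■□□□■
■■■□■
t=13: ■■■□■
□■■□■
□■□■□
□■■□■
■■□□■
□□□□■
t=14: ■■■■■
□■□■□
□■□□□
□■■□■
■■□□■
□□□□■
t=15: ■■■■■
□■□■□
□■□□□
□■■□□
■■□■□
□□□□□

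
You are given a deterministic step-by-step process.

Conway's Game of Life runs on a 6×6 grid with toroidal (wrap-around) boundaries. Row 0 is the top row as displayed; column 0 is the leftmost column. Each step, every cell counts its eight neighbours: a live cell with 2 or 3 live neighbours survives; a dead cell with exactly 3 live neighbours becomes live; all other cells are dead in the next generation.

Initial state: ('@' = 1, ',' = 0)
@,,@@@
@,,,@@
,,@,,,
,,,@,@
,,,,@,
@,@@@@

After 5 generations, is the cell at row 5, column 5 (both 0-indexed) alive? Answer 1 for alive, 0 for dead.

1

k=0  @,,@@@
@,,,@@
,,@,,,
,,,@,@
,,,,@,
@,@@@@
k=1  ,,@,,,
@@,,,,
@,,@,,
,,,@@,
@,@,,,
@@@,,,
k=2  ,,@,,,
@@@,,,
@@@@@@
,@@@@@
@,@,,@
@,@@,,
k=3  @,,,,,
,,,,@,
,,,,,,
,,,,,,
,,,,,,
@,@@,@
k=4  @@,@@,
,,,,,,
,,,,,,
,,,,,,
,,,,,,
@@,,,@
k=5  ,@@,@,
,,,,,,
,,,,,,
,,,,,,
@,,,,,
,@@,@@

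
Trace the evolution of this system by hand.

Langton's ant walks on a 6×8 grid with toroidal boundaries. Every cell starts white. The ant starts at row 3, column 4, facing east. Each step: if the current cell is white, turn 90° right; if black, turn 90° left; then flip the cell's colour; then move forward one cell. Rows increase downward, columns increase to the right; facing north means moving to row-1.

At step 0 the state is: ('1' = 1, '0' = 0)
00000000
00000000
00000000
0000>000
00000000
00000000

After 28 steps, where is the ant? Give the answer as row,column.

1,2

k=0  00000000
00000000
00000000
0000>000
00000000
00000000
k=1  00000000
00000000
00000000
00001000
0000v000
00000000
k=2  00000000
00000000
00000000
00001000
000<1000
00000000
k=3  00000000
00000000
00000000
000^1000
00011000
00000000
k=4  00000000
00000000
00000000
0001>000
00011000
00000000
k=5  00000000
00000000
0000^000
00010000
00011000
00000000
k=6  00000000
00000000
00001>00
00010000
00011000
00000000
k=7  00000000
00000000
00001100
00010v00
00011000
00000000
k=8  00000000
00000000
00001100
0001<100
00011000
00000000
k=9  00000000
00000000
0000^100
00011100
00011000
00000000
k=10  00000000
00000000
000<0100
00011100
00011000
00000000
k=11  00000000
000^0000
00010100
00011100
00011000
00000000
k=12  00000000
0001>000
00010100
00011100
00011000
00000000
k=13  00000000
00011000
0001v100
00011100
00011000
00000000
k=14  00000000
00011000
000<1100
00011100
00011000
00000000
k=15  00000000
00011000
00001100
000v1100
00011000
00000000
k=16  00000000
00011000
00001100
0000>100
00011000
00000000
k=17  00000000
00011000
0000^100
00000100
00011000
00000000
k=18  00000000
00011000
000<0100
00000100
00011000
00000000
k=19  00000000
000^1000
00010100
00000100
00011000
00000000
k=20  00000000
00<01000
00010100
00000100
00011000
00000000
k=21  00^00000
00101000
00010100
00000100
00011000
00000000
k=22  001>0000
00101000
00010100
00000100
00011000
00000000
k=23  00110000
001v1000
00010100
00000100
00011000
00000000
k=24  00110000
00<11000
00010100
00000100
00011000
00000000
k=25  00110000
00011000
00v10100
00000100
00011000
00000000
k=26  00110000
00011000
0<110100
00000100
00011000
00000000
k=27  00110000
0^011000
01110100
00000100
00011000
00000000
k=28  00110000
01>11000
01110100
00000100
00011000
00000000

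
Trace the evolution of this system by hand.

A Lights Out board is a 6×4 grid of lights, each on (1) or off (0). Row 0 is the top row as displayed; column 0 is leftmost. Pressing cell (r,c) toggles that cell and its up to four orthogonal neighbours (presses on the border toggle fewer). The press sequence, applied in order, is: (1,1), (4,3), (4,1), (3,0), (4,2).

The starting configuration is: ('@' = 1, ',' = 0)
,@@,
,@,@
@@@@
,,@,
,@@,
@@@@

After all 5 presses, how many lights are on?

10

[0] ,@@,
,@,@
@@@@
,,@,
,@@,
@@@@
[1] ,,@,
@,@@
@,@@
,,@,
,@@,
@@@@
[2] ,,@,
@,@@
@,@@
,,@@
,@,@
@@@,
[3] ,,@,
@,@@
@,@@
,@@@
@,@@
@,@,
[4] ,,@,
@,@@
,,@@
@,@@
,,@@
@,@,
[5] ,,@,
@,@@
,,@@
@,,@
,@,,
@,,,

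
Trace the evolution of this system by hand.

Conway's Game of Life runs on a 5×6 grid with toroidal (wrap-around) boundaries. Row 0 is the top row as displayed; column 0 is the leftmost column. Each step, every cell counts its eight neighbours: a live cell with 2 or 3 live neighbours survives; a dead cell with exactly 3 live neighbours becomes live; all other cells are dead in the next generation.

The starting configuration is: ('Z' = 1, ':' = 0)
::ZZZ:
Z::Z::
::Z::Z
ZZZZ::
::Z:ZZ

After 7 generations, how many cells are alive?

13

gen 0: ::ZZZ:
Z::Z::
::Z::Z
ZZZZ::
::Z:ZZ
gen 1: :ZZ:::
:Z:::Z
::::ZZ
Z:::::
Z::::Z
gen 2: :ZZ::Z
:ZZ:ZZ
::::ZZ
Z:::Z:
Z::::Z
gen 3: ::ZZ::
:ZZ:::
:Z::::
Z:::Z:
::::Z:
gen 4: :ZZZ::
:Z:Z::
ZZZ:::
:::::Z
::::ZZ
gen 5: ZZ:Z::
:::Z::
ZZZ:::
:Z::ZZ
Z:ZZZZ
gen 6: ZZ::::
:::Z::
ZZZZZZ
::::::
::::::
gen 7: ::::::
:::Z::
ZZZZZZ
ZZZZZZ
::::::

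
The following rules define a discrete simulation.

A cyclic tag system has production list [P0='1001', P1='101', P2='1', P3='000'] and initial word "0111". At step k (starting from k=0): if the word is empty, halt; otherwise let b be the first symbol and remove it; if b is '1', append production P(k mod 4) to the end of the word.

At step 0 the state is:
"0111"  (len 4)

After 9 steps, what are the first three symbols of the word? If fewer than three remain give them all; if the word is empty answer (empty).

001

gen 0: "0111"  (len 4)
gen 1: "111"  (len 3)
gen 2: "11101"  (len 5)
gen 3: "11011"  (len 5)
gen 4: "1011000"  (len 7)
gen 5: "0110001001"  (len 10)
gen 6: "110001001"  (len 9)
gen 7: "100010011"  (len 9)
gen 8: "00010011000"  (len 11)
gen 9: "0010011000"  (len 10)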